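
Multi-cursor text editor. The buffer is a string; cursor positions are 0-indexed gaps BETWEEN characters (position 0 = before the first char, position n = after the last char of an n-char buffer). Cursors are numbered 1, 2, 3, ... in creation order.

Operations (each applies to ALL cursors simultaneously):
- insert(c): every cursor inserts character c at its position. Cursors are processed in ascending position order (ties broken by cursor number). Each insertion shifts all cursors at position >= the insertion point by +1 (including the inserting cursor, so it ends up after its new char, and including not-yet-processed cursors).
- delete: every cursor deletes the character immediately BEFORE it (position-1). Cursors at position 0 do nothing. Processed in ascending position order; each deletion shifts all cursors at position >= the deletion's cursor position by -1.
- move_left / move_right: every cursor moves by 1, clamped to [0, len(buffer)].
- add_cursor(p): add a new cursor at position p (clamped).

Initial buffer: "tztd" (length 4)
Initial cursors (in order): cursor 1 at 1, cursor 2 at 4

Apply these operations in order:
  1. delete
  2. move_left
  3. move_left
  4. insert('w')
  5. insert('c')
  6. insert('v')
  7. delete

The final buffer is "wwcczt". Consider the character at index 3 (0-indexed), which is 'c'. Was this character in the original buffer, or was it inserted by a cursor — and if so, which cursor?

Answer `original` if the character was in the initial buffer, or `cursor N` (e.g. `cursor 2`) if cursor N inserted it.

After op 1 (delete): buffer="zt" (len 2), cursors c1@0 c2@2, authorship ..
After op 2 (move_left): buffer="zt" (len 2), cursors c1@0 c2@1, authorship ..
After op 3 (move_left): buffer="zt" (len 2), cursors c1@0 c2@0, authorship ..
After op 4 (insert('w')): buffer="wwzt" (len 4), cursors c1@2 c2@2, authorship 12..
After op 5 (insert('c')): buffer="wwcczt" (len 6), cursors c1@4 c2@4, authorship 1212..
After op 6 (insert('v')): buffer="wwccvvzt" (len 8), cursors c1@6 c2@6, authorship 121212..
After op 7 (delete): buffer="wwcczt" (len 6), cursors c1@4 c2@4, authorship 1212..
Authorship (.=original, N=cursor N): 1 2 1 2 . .
Index 3: author = 2

Answer: cursor 2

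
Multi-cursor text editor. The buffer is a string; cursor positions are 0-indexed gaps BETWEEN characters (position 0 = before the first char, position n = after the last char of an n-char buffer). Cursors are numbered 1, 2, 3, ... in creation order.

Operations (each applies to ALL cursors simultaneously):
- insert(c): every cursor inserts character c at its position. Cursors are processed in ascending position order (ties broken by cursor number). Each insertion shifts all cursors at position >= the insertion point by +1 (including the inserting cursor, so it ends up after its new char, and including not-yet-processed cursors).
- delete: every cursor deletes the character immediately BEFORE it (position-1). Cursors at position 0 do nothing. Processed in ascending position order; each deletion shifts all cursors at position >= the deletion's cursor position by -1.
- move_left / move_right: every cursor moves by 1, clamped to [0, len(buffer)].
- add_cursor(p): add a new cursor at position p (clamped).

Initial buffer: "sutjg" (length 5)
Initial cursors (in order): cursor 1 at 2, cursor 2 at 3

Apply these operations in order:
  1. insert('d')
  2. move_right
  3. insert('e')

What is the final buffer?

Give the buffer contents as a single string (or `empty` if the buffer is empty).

Answer: sudtedjeg

Derivation:
After op 1 (insert('d')): buffer="sudtdjg" (len 7), cursors c1@3 c2@5, authorship ..1.2..
After op 2 (move_right): buffer="sudtdjg" (len 7), cursors c1@4 c2@6, authorship ..1.2..
After op 3 (insert('e')): buffer="sudtedjeg" (len 9), cursors c1@5 c2@8, authorship ..1.12.2.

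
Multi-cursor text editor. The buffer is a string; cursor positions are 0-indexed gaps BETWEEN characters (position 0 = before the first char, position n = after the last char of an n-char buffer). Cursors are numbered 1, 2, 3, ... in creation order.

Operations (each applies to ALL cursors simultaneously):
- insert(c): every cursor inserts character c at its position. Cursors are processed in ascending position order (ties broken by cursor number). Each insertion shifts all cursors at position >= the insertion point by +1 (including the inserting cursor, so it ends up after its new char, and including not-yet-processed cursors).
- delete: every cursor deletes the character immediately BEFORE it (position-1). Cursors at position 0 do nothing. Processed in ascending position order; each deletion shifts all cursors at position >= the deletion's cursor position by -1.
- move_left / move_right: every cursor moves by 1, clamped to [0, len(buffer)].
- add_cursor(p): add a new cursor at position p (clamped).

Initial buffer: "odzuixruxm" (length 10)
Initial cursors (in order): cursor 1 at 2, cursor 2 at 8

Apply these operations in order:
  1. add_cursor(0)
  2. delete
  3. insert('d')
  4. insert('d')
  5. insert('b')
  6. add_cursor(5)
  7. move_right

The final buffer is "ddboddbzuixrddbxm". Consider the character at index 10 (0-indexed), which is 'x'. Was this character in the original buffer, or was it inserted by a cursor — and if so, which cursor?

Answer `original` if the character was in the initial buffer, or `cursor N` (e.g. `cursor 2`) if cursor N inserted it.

Answer: original

Derivation:
After op 1 (add_cursor(0)): buffer="odzuixruxm" (len 10), cursors c3@0 c1@2 c2@8, authorship ..........
After op 2 (delete): buffer="ozuixrxm" (len 8), cursors c3@0 c1@1 c2@6, authorship ........
After op 3 (insert('d')): buffer="dodzuixrdxm" (len 11), cursors c3@1 c1@3 c2@9, authorship 3.1.....2..
After op 4 (insert('d')): buffer="ddoddzuixrddxm" (len 14), cursors c3@2 c1@5 c2@12, authorship 33.11.....22..
After op 5 (insert('b')): buffer="ddboddbzuixrddbxm" (len 17), cursors c3@3 c1@7 c2@15, authorship 333.111.....222..
After op 6 (add_cursor(5)): buffer="ddboddbzuixrddbxm" (len 17), cursors c3@3 c4@5 c1@7 c2@15, authorship 333.111.....222..
After op 7 (move_right): buffer="ddboddbzuixrddbxm" (len 17), cursors c3@4 c4@6 c1@8 c2@16, authorship 333.111.....222..
Authorship (.=original, N=cursor N): 3 3 3 . 1 1 1 . . . . . 2 2 2 . .
Index 10: author = original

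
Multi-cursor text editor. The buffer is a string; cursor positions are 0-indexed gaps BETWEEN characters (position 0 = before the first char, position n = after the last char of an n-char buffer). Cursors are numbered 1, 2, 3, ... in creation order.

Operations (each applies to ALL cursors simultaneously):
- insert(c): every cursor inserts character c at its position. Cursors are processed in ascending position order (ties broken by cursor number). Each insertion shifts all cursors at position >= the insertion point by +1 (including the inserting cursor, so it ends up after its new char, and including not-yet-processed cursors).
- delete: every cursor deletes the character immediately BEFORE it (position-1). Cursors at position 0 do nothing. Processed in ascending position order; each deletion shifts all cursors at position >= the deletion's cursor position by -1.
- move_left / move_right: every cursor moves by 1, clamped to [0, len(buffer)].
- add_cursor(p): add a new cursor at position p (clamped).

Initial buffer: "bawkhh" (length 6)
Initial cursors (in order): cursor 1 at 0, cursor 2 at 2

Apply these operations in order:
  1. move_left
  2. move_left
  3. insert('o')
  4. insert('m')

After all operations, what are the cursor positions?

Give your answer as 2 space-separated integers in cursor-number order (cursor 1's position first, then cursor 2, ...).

Answer: 4 4

Derivation:
After op 1 (move_left): buffer="bawkhh" (len 6), cursors c1@0 c2@1, authorship ......
After op 2 (move_left): buffer="bawkhh" (len 6), cursors c1@0 c2@0, authorship ......
After op 3 (insert('o')): buffer="oobawkhh" (len 8), cursors c1@2 c2@2, authorship 12......
After op 4 (insert('m')): buffer="oommbawkhh" (len 10), cursors c1@4 c2@4, authorship 1212......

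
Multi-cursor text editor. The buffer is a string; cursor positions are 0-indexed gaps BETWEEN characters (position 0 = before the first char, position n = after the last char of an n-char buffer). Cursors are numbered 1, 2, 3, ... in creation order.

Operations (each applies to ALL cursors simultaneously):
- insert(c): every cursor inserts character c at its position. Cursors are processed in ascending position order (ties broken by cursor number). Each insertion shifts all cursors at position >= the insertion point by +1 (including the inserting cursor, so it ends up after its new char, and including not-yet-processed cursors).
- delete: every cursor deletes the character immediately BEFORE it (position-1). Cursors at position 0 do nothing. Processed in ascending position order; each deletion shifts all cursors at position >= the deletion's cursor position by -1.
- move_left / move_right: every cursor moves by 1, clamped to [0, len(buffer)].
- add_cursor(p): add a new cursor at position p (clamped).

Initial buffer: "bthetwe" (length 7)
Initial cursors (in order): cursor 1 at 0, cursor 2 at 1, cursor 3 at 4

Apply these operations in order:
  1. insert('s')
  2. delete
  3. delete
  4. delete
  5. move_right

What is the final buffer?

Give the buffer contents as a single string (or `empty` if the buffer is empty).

Answer: ttwe

Derivation:
After op 1 (insert('s')): buffer="sbsthestwe" (len 10), cursors c1@1 c2@3 c3@7, authorship 1.2...3...
After op 2 (delete): buffer="bthetwe" (len 7), cursors c1@0 c2@1 c3@4, authorship .......
After op 3 (delete): buffer="thtwe" (len 5), cursors c1@0 c2@0 c3@2, authorship .....
After op 4 (delete): buffer="ttwe" (len 4), cursors c1@0 c2@0 c3@1, authorship ....
After op 5 (move_right): buffer="ttwe" (len 4), cursors c1@1 c2@1 c3@2, authorship ....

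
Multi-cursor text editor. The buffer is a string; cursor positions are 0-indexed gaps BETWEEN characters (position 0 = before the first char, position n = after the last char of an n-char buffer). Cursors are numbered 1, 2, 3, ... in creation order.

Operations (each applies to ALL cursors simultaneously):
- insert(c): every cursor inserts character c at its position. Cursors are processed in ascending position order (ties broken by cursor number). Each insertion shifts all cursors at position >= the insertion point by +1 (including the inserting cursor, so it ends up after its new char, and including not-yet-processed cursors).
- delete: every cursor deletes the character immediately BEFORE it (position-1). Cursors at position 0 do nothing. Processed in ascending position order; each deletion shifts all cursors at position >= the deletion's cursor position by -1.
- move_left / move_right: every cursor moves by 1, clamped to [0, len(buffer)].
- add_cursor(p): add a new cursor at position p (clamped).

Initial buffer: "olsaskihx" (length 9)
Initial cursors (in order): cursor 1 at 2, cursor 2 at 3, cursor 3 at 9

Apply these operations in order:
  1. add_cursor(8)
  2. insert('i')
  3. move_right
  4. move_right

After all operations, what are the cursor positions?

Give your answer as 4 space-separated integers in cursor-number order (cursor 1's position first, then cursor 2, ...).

Answer: 5 7 13 13

Derivation:
After op 1 (add_cursor(8)): buffer="olsaskihx" (len 9), cursors c1@2 c2@3 c4@8 c3@9, authorship .........
After op 2 (insert('i')): buffer="olisiaskihixi" (len 13), cursors c1@3 c2@5 c4@11 c3@13, authorship ..1.2.....4.3
After op 3 (move_right): buffer="olisiaskihixi" (len 13), cursors c1@4 c2@6 c4@12 c3@13, authorship ..1.2.....4.3
After op 4 (move_right): buffer="olisiaskihixi" (len 13), cursors c1@5 c2@7 c3@13 c4@13, authorship ..1.2.....4.3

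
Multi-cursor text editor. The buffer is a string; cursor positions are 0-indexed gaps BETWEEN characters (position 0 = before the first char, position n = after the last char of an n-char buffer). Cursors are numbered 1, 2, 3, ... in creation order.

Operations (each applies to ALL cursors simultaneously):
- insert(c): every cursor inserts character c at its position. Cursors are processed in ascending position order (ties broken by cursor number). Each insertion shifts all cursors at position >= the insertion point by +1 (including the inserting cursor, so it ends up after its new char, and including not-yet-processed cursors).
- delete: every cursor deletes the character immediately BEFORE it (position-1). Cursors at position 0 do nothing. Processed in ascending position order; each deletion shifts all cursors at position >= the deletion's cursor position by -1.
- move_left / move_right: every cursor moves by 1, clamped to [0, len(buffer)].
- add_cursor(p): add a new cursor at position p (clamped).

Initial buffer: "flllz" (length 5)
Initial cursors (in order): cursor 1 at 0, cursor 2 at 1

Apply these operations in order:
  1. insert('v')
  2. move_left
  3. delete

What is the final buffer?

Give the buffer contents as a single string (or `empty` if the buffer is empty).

After op 1 (insert('v')): buffer="vfvlllz" (len 7), cursors c1@1 c2@3, authorship 1.2....
After op 2 (move_left): buffer="vfvlllz" (len 7), cursors c1@0 c2@2, authorship 1.2....
After op 3 (delete): buffer="vvlllz" (len 6), cursors c1@0 c2@1, authorship 12....

Answer: vvlllz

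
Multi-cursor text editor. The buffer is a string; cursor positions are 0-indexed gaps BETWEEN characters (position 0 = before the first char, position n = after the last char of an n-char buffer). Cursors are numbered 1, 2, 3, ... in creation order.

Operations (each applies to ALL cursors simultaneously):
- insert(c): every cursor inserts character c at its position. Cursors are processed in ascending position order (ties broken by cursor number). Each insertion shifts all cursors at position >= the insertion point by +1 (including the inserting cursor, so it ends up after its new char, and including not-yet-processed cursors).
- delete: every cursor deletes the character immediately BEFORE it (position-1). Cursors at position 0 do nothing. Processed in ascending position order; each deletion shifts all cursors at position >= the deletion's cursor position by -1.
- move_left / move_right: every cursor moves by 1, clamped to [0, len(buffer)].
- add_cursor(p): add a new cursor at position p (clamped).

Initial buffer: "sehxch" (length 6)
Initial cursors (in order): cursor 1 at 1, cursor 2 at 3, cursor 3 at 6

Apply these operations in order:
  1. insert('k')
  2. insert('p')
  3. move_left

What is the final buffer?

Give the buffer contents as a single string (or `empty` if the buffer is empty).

Answer: skpehkpxchkp

Derivation:
After op 1 (insert('k')): buffer="skehkxchk" (len 9), cursors c1@2 c2@5 c3@9, authorship .1..2...3
After op 2 (insert('p')): buffer="skpehkpxchkp" (len 12), cursors c1@3 c2@7 c3@12, authorship .11..22...33
After op 3 (move_left): buffer="skpehkpxchkp" (len 12), cursors c1@2 c2@6 c3@11, authorship .11..22...33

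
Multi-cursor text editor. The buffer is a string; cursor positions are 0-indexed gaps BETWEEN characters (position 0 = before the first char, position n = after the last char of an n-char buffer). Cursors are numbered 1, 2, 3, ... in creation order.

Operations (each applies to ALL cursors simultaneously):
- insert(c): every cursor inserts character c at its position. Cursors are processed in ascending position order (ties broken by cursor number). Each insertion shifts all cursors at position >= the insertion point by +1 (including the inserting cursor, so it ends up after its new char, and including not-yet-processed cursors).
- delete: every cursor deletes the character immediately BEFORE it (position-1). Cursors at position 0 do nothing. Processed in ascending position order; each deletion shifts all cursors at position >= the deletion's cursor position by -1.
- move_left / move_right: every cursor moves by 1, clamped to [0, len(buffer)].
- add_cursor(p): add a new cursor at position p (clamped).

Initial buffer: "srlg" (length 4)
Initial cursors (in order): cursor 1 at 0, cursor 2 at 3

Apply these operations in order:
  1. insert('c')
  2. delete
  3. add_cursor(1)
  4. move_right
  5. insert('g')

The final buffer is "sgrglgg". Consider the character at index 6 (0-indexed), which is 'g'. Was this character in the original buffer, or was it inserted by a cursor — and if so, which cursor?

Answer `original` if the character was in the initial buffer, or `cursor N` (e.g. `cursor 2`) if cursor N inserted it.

After op 1 (insert('c')): buffer="csrlcg" (len 6), cursors c1@1 c2@5, authorship 1...2.
After op 2 (delete): buffer="srlg" (len 4), cursors c1@0 c2@3, authorship ....
After op 3 (add_cursor(1)): buffer="srlg" (len 4), cursors c1@0 c3@1 c2@3, authorship ....
After op 4 (move_right): buffer="srlg" (len 4), cursors c1@1 c3@2 c2@4, authorship ....
After op 5 (insert('g')): buffer="sgrglgg" (len 7), cursors c1@2 c3@4 c2@7, authorship .1.3..2
Authorship (.=original, N=cursor N): . 1 . 3 . . 2
Index 6: author = 2

Answer: cursor 2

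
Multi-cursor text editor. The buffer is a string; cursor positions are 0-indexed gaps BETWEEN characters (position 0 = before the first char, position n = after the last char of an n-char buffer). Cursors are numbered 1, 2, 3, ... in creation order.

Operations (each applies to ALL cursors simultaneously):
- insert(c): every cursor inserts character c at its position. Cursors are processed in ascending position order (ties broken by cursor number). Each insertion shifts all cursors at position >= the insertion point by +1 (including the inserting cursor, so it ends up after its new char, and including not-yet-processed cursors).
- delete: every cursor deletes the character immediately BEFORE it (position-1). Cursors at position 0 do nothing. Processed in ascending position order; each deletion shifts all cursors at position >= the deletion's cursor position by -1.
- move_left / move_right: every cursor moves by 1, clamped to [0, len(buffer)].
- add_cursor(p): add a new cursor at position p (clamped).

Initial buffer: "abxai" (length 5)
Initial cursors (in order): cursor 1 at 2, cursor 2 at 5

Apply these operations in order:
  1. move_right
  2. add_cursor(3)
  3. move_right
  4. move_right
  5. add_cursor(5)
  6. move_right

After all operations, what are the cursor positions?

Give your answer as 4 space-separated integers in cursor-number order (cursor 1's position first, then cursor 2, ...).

After op 1 (move_right): buffer="abxai" (len 5), cursors c1@3 c2@5, authorship .....
After op 2 (add_cursor(3)): buffer="abxai" (len 5), cursors c1@3 c3@3 c2@5, authorship .....
After op 3 (move_right): buffer="abxai" (len 5), cursors c1@4 c3@4 c2@5, authorship .....
After op 4 (move_right): buffer="abxai" (len 5), cursors c1@5 c2@5 c3@5, authorship .....
After op 5 (add_cursor(5)): buffer="abxai" (len 5), cursors c1@5 c2@5 c3@5 c4@5, authorship .....
After op 6 (move_right): buffer="abxai" (len 5), cursors c1@5 c2@5 c3@5 c4@5, authorship .....

Answer: 5 5 5 5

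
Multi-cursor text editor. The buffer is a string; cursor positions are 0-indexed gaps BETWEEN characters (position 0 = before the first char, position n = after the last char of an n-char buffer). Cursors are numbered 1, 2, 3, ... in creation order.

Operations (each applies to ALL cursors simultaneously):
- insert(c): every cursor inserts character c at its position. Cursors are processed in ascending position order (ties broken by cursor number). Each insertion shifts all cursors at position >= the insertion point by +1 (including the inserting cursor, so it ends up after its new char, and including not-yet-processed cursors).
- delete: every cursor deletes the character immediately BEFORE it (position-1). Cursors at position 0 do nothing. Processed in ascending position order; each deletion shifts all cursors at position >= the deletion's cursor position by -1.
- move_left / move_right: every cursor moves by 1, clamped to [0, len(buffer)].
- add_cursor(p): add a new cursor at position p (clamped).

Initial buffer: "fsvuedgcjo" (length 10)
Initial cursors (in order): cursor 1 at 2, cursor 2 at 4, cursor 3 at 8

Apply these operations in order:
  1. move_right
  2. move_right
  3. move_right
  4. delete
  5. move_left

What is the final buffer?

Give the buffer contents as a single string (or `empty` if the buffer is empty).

After op 1 (move_right): buffer="fsvuedgcjo" (len 10), cursors c1@3 c2@5 c3@9, authorship ..........
After op 2 (move_right): buffer="fsvuedgcjo" (len 10), cursors c1@4 c2@6 c3@10, authorship ..........
After op 3 (move_right): buffer="fsvuedgcjo" (len 10), cursors c1@5 c2@7 c3@10, authorship ..........
After op 4 (delete): buffer="fsvudcj" (len 7), cursors c1@4 c2@5 c3@7, authorship .......
After op 5 (move_left): buffer="fsvudcj" (len 7), cursors c1@3 c2@4 c3@6, authorship .......

Answer: fsvudcj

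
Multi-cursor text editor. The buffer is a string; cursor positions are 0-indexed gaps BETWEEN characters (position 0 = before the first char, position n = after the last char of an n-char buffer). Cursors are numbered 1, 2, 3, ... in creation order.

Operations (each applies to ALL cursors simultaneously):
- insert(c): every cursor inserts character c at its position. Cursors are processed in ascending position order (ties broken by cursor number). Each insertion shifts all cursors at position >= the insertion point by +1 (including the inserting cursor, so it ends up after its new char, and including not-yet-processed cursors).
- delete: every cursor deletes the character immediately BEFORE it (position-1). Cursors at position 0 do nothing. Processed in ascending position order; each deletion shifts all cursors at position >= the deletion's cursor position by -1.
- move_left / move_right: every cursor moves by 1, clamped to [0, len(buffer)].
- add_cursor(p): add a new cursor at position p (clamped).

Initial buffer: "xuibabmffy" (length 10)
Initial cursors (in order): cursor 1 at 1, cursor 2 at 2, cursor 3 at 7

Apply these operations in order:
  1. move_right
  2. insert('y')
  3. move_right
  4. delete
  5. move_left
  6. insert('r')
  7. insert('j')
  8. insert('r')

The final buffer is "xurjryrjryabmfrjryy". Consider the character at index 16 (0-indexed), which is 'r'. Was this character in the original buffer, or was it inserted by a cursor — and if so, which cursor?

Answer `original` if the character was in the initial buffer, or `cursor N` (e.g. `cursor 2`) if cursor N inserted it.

After op 1 (move_right): buffer="xuibabmffy" (len 10), cursors c1@2 c2@3 c3@8, authorship ..........
After op 2 (insert('y')): buffer="xuyiybabmfyfy" (len 13), cursors c1@3 c2@5 c3@11, authorship ..1.2.....3..
After op 3 (move_right): buffer="xuyiybabmfyfy" (len 13), cursors c1@4 c2@6 c3@12, authorship ..1.2.....3..
After op 4 (delete): buffer="xuyyabmfyy" (len 10), cursors c1@3 c2@4 c3@9, authorship ..12....3.
After op 5 (move_left): buffer="xuyyabmfyy" (len 10), cursors c1@2 c2@3 c3@8, authorship ..12....3.
After op 6 (insert('r')): buffer="xuryryabmfryy" (len 13), cursors c1@3 c2@5 c3@11, authorship ..1122....33.
After op 7 (insert('j')): buffer="xurjyrjyabmfrjyy" (len 16), cursors c1@4 c2@7 c3@14, authorship ..111222....333.
After op 8 (insert('r')): buffer="xurjryrjryabmfrjryy" (len 19), cursors c1@5 c2@9 c3@17, authorship ..11112222....3333.
Authorship (.=original, N=cursor N): . . 1 1 1 1 2 2 2 2 . . . . 3 3 3 3 .
Index 16: author = 3

Answer: cursor 3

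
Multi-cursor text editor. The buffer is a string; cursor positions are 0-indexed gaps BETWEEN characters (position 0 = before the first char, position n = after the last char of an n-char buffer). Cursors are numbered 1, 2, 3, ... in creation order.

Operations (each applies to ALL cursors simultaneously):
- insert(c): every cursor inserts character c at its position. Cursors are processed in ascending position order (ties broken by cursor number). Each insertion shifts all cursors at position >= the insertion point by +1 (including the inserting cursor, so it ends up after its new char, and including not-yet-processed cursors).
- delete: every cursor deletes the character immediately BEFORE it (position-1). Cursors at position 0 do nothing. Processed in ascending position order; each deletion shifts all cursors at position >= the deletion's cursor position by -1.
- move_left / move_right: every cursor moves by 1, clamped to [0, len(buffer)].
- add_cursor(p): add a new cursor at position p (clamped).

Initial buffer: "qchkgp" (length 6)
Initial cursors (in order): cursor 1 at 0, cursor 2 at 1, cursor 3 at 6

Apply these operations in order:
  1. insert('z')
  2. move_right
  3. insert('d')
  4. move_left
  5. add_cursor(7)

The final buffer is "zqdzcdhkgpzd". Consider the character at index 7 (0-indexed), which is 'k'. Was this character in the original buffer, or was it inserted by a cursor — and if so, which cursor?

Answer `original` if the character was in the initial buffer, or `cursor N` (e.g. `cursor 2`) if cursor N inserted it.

Answer: original

Derivation:
After op 1 (insert('z')): buffer="zqzchkgpz" (len 9), cursors c1@1 c2@3 c3@9, authorship 1.2.....3
After op 2 (move_right): buffer="zqzchkgpz" (len 9), cursors c1@2 c2@4 c3@9, authorship 1.2.....3
After op 3 (insert('d')): buffer="zqdzcdhkgpzd" (len 12), cursors c1@3 c2@6 c3@12, authorship 1.12.2....33
After op 4 (move_left): buffer="zqdzcdhkgpzd" (len 12), cursors c1@2 c2@5 c3@11, authorship 1.12.2....33
After op 5 (add_cursor(7)): buffer="zqdzcdhkgpzd" (len 12), cursors c1@2 c2@5 c4@7 c3@11, authorship 1.12.2....33
Authorship (.=original, N=cursor N): 1 . 1 2 . 2 . . . . 3 3
Index 7: author = original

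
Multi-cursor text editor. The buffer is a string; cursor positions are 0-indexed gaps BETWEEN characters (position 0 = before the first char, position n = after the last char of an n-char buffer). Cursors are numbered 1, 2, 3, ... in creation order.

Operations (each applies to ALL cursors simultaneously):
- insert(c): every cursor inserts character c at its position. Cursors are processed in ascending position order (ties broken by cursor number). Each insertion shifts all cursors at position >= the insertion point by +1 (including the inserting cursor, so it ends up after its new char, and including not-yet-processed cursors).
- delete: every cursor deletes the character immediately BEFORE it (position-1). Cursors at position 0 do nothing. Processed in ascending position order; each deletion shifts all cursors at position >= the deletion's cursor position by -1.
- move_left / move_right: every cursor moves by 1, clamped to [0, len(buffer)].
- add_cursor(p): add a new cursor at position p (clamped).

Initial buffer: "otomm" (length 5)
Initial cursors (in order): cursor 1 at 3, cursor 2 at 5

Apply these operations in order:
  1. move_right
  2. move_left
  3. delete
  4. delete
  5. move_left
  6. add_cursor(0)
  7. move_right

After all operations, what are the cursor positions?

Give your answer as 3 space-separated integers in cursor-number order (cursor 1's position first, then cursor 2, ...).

Answer: 1 1 1

Derivation:
After op 1 (move_right): buffer="otomm" (len 5), cursors c1@4 c2@5, authorship .....
After op 2 (move_left): buffer="otomm" (len 5), cursors c1@3 c2@4, authorship .....
After op 3 (delete): buffer="otm" (len 3), cursors c1@2 c2@2, authorship ...
After op 4 (delete): buffer="m" (len 1), cursors c1@0 c2@0, authorship .
After op 5 (move_left): buffer="m" (len 1), cursors c1@0 c2@0, authorship .
After op 6 (add_cursor(0)): buffer="m" (len 1), cursors c1@0 c2@0 c3@0, authorship .
After op 7 (move_right): buffer="m" (len 1), cursors c1@1 c2@1 c3@1, authorship .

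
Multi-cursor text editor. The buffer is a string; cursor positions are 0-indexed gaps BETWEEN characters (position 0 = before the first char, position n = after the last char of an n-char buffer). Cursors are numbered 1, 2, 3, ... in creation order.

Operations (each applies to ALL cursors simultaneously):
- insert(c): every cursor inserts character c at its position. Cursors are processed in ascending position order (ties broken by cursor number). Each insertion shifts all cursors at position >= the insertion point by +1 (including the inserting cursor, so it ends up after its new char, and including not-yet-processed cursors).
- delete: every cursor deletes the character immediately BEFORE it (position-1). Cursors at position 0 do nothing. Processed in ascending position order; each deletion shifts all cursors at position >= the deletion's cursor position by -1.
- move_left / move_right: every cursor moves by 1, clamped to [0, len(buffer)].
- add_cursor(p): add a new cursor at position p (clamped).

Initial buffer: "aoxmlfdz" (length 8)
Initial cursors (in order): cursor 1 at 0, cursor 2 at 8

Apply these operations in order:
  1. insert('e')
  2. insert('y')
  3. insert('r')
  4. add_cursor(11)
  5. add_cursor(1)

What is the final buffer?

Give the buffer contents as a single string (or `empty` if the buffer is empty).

After op 1 (insert('e')): buffer="eaoxmlfdze" (len 10), cursors c1@1 c2@10, authorship 1........2
After op 2 (insert('y')): buffer="eyaoxmlfdzey" (len 12), cursors c1@2 c2@12, authorship 11........22
After op 3 (insert('r')): buffer="eyraoxmlfdzeyr" (len 14), cursors c1@3 c2@14, authorship 111........222
After op 4 (add_cursor(11)): buffer="eyraoxmlfdzeyr" (len 14), cursors c1@3 c3@11 c2@14, authorship 111........222
After op 5 (add_cursor(1)): buffer="eyraoxmlfdzeyr" (len 14), cursors c4@1 c1@3 c3@11 c2@14, authorship 111........222

Answer: eyraoxmlfdzeyr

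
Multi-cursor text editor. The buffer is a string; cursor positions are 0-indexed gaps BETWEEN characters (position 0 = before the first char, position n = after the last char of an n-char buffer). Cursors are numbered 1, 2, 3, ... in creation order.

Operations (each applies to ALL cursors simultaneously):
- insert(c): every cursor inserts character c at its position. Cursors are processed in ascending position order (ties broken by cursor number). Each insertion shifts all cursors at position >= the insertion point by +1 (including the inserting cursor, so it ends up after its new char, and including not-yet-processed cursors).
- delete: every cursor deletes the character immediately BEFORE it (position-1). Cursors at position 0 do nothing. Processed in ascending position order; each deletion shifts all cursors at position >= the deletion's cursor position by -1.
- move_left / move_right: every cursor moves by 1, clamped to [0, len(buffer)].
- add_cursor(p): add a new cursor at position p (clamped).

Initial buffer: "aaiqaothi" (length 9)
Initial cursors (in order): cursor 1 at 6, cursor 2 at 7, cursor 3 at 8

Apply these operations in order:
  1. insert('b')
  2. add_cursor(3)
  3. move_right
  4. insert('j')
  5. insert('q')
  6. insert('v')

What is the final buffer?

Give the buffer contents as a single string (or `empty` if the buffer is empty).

Answer: aaiqjqvaobtjqvbhjqvbijqv

Derivation:
After op 1 (insert('b')): buffer="aaiqaobtbhbi" (len 12), cursors c1@7 c2@9 c3@11, authorship ......1.2.3.
After op 2 (add_cursor(3)): buffer="aaiqaobtbhbi" (len 12), cursors c4@3 c1@7 c2@9 c3@11, authorship ......1.2.3.
After op 3 (move_right): buffer="aaiqaobtbhbi" (len 12), cursors c4@4 c1@8 c2@10 c3@12, authorship ......1.2.3.
After op 4 (insert('j')): buffer="aaiqjaobtjbhjbij" (len 16), cursors c4@5 c1@10 c2@13 c3@16, authorship ....4..1.12.23.3
After op 5 (insert('q')): buffer="aaiqjqaobtjqbhjqbijq" (len 20), cursors c4@6 c1@12 c2@16 c3@20, authorship ....44..1.112.223.33
After op 6 (insert('v')): buffer="aaiqjqvaobtjqvbhjqvbijqv" (len 24), cursors c4@7 c1@14 c2@19 c3@24, authorship ....444..1.1112.2223.333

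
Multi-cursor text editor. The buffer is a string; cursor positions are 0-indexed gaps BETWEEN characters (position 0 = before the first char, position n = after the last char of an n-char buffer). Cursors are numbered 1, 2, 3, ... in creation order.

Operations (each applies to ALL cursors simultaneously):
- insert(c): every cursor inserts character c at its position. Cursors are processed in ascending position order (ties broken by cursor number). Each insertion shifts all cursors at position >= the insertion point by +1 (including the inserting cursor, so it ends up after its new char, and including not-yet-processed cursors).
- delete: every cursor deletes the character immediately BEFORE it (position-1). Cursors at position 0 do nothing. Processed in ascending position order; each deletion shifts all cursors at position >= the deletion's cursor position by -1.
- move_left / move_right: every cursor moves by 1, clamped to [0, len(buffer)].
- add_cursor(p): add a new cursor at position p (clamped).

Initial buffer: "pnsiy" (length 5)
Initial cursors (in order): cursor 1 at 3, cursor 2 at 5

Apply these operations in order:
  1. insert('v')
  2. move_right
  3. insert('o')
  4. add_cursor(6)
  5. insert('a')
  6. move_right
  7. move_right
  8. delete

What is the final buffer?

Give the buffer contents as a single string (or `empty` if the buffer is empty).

Answer: pnsvioaao

Derivation:
After op 1 (insert('v')): buffer="pnsviyv" (len 7), cursors c1@4 c2@7, authorship ...1..2
After op 2 (move_right): buffer="pnsviyv" (len 7), cursors c1@5 c2@7, authorship ...1..2
After op 3 (insert('o')): buffer="pnsvioyvo" (len 9), cursors c1@6 c2@9, authorship ...1.1.22
After op 4 (add_cursor(6)): buffer="pnsvioyvo" (len 9), cursors c1@6 c3@6 c2@9, authorship ...1.1.22
After op 5 (insert('a')): buffer="pnsvioaayvoa" (len 12), cursors c1@8 c3@8 c2@12, authorship ...1.113.222
After op 6 (move_right): buffer="pnsvioaayvoa" (len 12), cursors c1@9 c3@9 c2@12, authorship ...1.113.222
After op 7 (move_right): buffer="pnsvioaayvoa" (len 12), cursors c1@10 c3@10 c2@12, authorship ...1.113.222
After op 8 (delete): buffer="pnsvioaao" (len 9), cursors c1@8 c3@8 c2@9, authorship ...1.1132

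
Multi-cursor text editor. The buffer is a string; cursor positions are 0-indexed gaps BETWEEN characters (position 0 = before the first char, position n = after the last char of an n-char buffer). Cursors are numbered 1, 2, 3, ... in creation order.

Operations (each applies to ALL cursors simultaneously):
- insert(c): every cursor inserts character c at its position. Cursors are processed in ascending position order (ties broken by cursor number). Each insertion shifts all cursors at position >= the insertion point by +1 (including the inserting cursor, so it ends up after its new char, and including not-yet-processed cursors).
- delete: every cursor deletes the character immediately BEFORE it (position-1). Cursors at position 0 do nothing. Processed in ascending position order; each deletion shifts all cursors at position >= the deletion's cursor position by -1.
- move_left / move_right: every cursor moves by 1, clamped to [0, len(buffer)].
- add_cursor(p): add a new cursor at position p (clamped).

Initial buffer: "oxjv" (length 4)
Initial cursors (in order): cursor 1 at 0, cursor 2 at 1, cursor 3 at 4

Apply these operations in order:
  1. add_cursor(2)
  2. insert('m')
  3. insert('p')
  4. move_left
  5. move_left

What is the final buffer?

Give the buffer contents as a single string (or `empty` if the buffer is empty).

After op 1 (add_cursor(2)): buffer="oxjv" (len 4), cursors c1@0 c2@1 c4@2 c3@4, authorship ....
After op 2 (insert('m')): buffer="momxmjvm" (len 8), cursors c1@1 c2@3 c4@5 c3@8, authorship 1.2.4..3
After op 3 (insert('p')): buffer="mpompxmpjvmp" (len 12), cursors c1@2 c2@5 c4@8 c3@12, authorship 11.22.44..33
After op 4 (move_left): buffer="mpompxmpjvmp" (len 12), cursors c1@1 c2@4 c4@7 c3@11, authorship 11.22.44..33
After op 5 (move_left): buffer="mpompxmpjvmp" (len 12), cursors c1@0 c2@3 c4@6 c3@10, authorship 11.22.44..33

Answer: mpompxmpjvmp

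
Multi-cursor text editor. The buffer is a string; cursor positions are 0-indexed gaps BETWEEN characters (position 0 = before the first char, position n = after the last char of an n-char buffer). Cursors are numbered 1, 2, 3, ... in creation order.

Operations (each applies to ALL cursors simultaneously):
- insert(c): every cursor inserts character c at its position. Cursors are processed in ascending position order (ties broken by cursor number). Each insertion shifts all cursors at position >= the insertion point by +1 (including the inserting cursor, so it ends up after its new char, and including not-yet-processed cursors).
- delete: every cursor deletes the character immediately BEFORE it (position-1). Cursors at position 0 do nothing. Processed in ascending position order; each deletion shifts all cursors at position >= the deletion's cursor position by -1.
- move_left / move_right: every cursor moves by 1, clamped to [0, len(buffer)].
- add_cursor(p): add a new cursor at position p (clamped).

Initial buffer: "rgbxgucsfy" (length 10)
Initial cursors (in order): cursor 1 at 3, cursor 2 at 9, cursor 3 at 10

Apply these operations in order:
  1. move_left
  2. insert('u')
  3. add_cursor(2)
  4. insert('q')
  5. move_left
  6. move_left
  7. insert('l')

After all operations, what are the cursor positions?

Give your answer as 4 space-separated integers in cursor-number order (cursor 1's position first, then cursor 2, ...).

After op 1 (move_left): buffer="rgbxgucsfy" (len 10), cursors c1@2 c2@8 c3@9, authorship ..........
After op 2 (insert('u')): buffer="rgubxgucsufuy" (len 13), cursors c1@3 c2@10 c3@12, authorship ..1......2.3.
After op 3 (add_cursor(2)): buffer="rgubxgucsufuy" (len 13), cursors c4@2 c1@3 c2@10 c3@12, authorship ..1......2.3.
After op 4 (insert('q')): buffer="rgquqbxgucsuqfuqy" (len 17), cursors c4@3 c1@5 c2@13 c3@16, authorship ..411......22.33.
After op 5 (move_left): buffer="rgquqbxgucsuqfuqy" (len 17), cursors c4@2 c1@4 c2@12 c3@15, authorship ..411......22.33.
After op 6 (move_left): buffer="rgquqbxgucsuqfuqy" (len 17), cursors c4@1 c1@3 c2@11 c3@14, authorship ..411......22.33.
After op 7 (insert('l')): buffer="rlgqluqbxgucsluqfluqy" (len 21), cursors c4@2 c1@5 c2@14 c3@18, authorship .4.4111......222.333.

Answer: 5 14 18 2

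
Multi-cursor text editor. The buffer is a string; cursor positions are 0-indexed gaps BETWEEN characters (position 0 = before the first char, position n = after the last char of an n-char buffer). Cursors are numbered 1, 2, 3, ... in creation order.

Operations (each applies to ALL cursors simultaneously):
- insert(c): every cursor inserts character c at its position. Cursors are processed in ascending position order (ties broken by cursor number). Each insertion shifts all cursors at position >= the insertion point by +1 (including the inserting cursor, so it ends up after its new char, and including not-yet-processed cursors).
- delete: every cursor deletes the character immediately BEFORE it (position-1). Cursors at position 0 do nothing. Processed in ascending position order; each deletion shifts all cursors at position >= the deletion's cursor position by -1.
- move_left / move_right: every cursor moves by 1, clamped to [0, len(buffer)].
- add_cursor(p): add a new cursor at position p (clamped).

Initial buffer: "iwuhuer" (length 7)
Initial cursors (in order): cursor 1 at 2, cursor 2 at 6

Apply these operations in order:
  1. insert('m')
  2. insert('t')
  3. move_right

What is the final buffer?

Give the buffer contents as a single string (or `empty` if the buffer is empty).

After op 1 (insert('m')): buffer="iwmuhuemr" (len 9), cursors c1@3 c2@8, authorship ..1....2.
After op 2 (insert('t')): buffer="iwmtuhuemtr" (len 11), cursors c1@4 c2@10, authorship ..11....22.
After op 3 (move_right): buffer="iwmtuhuemtr" (len 11), cursors c1@5 c2@11, authorship ..11....22.

Answer: iwmtuhuemtr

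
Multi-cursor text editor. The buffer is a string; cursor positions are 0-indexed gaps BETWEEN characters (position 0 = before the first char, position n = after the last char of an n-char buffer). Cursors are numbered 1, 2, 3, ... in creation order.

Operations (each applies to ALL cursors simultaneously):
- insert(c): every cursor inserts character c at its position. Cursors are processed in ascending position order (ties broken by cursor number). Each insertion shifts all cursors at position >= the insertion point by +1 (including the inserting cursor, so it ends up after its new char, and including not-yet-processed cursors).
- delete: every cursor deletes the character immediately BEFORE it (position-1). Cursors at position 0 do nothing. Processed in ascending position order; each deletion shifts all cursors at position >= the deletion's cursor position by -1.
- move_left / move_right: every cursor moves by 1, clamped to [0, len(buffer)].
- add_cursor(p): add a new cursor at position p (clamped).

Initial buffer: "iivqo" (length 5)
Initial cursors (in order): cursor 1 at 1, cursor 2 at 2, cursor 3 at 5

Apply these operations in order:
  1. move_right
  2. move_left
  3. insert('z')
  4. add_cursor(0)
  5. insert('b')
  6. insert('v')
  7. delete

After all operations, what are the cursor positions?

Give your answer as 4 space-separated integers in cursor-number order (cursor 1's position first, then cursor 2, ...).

After op 1 (move_right): buffer="iivqo" (len 5), cursors c1@2 c2@3 c3@5, authorship .....
After op 2 (move_left): buffer="iivqo" (len 5), cursors c1@1 c2@2 c3@4, authorship .....
After op 3 (insert('z')): buffer="izizvqzo" (len 8), cursors c1@2 c2@4 c3@7, authorship .1.2..3.
After op 4 (add_cursor(0)): buffer="izizvqzo" (len 8), cursors c4@0 c1@2 c2@4 c3@7, authorship .1.2..3.
After op 5 (insert('b')): buffer="bizbizbvqzbo" (len 12), cursors c4@1 c1@4 c2@7 c3@11, authorship 4.11.22..33.
After op 6 (insert('v')): buffer="bvizbvizbvvqzbvo" (len 16), cursors c4@2 c1@6 c2@10 c3@15, authorship 44.111.222..333.
After op 7 (delete): buffer="bizbizbvqzbo" (len 12), cursors c4@1 c1@4 c2@7 c3@11, authorship 4.11.22..33.

Answer: 4 7 11 1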